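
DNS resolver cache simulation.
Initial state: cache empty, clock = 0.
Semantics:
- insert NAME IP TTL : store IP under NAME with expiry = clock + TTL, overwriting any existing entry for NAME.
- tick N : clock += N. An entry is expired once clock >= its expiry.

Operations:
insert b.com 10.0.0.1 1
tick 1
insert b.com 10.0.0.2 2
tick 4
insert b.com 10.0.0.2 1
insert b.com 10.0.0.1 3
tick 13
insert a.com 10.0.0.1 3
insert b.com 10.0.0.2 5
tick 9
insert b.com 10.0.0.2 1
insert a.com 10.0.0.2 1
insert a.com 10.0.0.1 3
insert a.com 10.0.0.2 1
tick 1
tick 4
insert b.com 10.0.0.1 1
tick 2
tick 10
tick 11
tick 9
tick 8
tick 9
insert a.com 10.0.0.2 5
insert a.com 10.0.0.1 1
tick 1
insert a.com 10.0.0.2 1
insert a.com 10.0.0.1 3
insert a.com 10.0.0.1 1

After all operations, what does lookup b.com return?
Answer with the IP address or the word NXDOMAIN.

Answer: NXDOMAIN

Derivation:
Op 1: insert b.com -> 10.0.0.1 (expiry=0+1=1). clock=0
Op 2: tick 1 -> clock=1. purged={b.com}
Op 3: insert b.com -> 10.0.0.2 (expiry=1+2=3). clock=1
Op 4: tick 4 -> clock=5. purged={b.com}
Op 5: insert b.com -> 10.0.0.2 (expiry=5+1=6). clock=5
Op 6: insert b.com -> 10.0.0.1 (expiry=5+3=8). clock=5
Op 7: tick 13 -> clock=18. purged={b.com}
Op 8: insert a.com -> 10.0.0.1 (expiry=18+3=21). clock=18
Op 9: insert b.com -> 10.0.0.2 (expiry=18+5=23). clock=18
Op 10: tick 9 -> clock=27. purged={a.com,b.com}
Op 11: insert b.com -> 10.0.0.2 (expiry=27+1=28). clock=27
Op 12: insert a.com -> 10.0.0.2 (expiry=27+1=28). clock=27
Op 13: insert a.com -> 10.0.0.1 (expiry=27+3=30). clock=27
Op 14: insert a.com -> 10.0.0.2 (expiry=27+1=28). clock=27
Op 15: tick 1 -> clock=28. purged={a.com,b.com}
Op 16: tick 4 -> clock=32.
Op 17: insert b.com -> 10.0.0.1 (expiry=32+1=33). clock=32
Op 18: tick 2 -> clock=34. purged={b.com}
Op 19: tick 10 -> clock=44.
Op 20: tick 11 -> clock=55.
Op 21: tick 9 -> clock=64.
Op 22: tick 8 -> clock=72.
Op 23: tick 9 -> clock=81.
Op 24: insert a.com -> 10.0.0.2 (expiry=81+5=86). clock=81
Op 25: insert a.com -> 10.0.0.1 (expiry=81+1=82). clock=81
Op 26: tick 1 -> clock=82. purged={a.com}
Op 27: insert a.com -> 10.0.0.2 (expiry=82+1=83). clock=82
Op 28: insert a.com -> 10.0.0.1 (expiry=82+3=85). clock=82
Op 29: insert a.com -> 10.0.0.1 (expiry=82+1=83). clock=82
lookup b.com: not in cache (expired or never inserted)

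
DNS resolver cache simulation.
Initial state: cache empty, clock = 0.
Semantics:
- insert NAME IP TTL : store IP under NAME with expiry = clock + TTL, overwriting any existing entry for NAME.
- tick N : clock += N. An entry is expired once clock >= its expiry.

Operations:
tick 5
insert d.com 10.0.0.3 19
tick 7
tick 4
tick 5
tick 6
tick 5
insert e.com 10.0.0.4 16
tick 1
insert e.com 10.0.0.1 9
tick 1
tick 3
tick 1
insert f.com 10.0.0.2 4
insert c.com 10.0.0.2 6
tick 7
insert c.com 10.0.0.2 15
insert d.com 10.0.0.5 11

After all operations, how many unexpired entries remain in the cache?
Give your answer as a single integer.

Answer: 2

Derivation:
Op 1: tick 5 -> clock=5.
Op 2: insert d.com -> 10.0.0.3 (expiry=5+19=24). clock=5
Op 3: tick 7 -> clock=12.
Op 4: tick 4 -> clock=16.
Op 5: tick 5 -> clock=21.
Op 6: tick 6 -> clock=27. purged={d.com}
Op 7: tick 5 -> clock=32.
Op 8: insert e.com -> 10.0.0.4 (expiry=32+16=48). clock=32
Op 9: tick 1 -> clock=33.
Op 10: insert e.com -> 10.0.0.1 (expiry=33+9=42). clock=33
Op 11: tick 1 -> clock=34.
Op 12: tick 3 -> clock=37.
Op 13: tick 1 -> clock=38.
Op 14: insert f.com -> 10.0.0.2 (expiry=38+4=42). clock=38
Op 15: insert c.com -> 10.0.0.2 (expiry=38+6=44). clock=38
Op 16: tick 7 -> clock=45. purged={c.com,e.com,f.com}
Op 17: insert c.com -> 10.0.0.2 (expiry=45+15=60). clock=45
Op 18: insert d.com -> 10.0.0.5 (expiry=45+11=56). clock=45
Final cache (unexpired): {c.com,d.com} -> size=2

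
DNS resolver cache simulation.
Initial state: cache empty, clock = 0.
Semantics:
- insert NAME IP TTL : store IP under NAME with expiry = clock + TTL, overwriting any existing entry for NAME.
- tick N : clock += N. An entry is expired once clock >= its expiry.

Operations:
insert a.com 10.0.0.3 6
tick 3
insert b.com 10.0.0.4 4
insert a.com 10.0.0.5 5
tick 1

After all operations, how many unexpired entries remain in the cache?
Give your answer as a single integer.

Op 1: insert a.com -> 10.0.0.3 (expiry=0+6=6). clock=0
Op 2: tick 3 -> clock=3.
Op 3: insert b.com -> 10.0.0.4 (expiry=3+4=7). clock=3
Op 4: insert a.com -> 10.0.0.5 (expiry=3+5=8). clock=3
Op 5: tick 1 -> clock=4.
Final cache (unexpired): {a.com,b.com} -> size=2

Answer: 2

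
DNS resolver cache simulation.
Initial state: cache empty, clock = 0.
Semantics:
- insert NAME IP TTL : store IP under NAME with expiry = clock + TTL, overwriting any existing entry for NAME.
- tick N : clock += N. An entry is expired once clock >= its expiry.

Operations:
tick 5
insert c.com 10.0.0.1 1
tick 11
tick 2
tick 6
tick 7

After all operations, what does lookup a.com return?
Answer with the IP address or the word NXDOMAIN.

Op 1: tick 5 -> clock=5.
Op 2: insert c.com -> 10.0.0.1 (expiry=5+1=6). clock=5
Op 3: tick 11 -> clock=16. purged={c.com}
Op 4: tick 2 -> clock=18.
Op 5: tick 6 -> clock=24.
Op 6: tick 7 -> clock=31.
lookup a.com: not in cache (expired or never inserted)

Answer: NXDOMAIN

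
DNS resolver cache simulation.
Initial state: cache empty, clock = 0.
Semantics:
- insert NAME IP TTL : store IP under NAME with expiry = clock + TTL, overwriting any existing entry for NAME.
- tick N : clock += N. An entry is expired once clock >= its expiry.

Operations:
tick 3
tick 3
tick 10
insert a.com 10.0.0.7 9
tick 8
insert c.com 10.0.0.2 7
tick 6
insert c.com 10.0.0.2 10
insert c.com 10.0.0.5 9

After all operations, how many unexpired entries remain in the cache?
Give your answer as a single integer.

Op 1: tick 3 -> clock=3.
Op 2: tick 3 -> clock=6.
Op 3: tick 10 -> clock=16.
Op 4: insert a.com -> 10.0.0.7 (expiry=16+9=25). clock=16
Op 5: tick 8 -> clock=24.
Op 6: insert c.com -> 10.0.0.2 (expiry=24+7=31). clock=24
Op 7: tick 6 -> clock=30. purged={a.com}
Op 8: insert c.com -> 10.0.0.2 (expiry=30+10=40). clock=30
Op 9: insert c.com -> 10.0.0.5 (expiry=30+9=39). clock=30
Final cache (unexpired): {c.com} -> size=1

Answer: 1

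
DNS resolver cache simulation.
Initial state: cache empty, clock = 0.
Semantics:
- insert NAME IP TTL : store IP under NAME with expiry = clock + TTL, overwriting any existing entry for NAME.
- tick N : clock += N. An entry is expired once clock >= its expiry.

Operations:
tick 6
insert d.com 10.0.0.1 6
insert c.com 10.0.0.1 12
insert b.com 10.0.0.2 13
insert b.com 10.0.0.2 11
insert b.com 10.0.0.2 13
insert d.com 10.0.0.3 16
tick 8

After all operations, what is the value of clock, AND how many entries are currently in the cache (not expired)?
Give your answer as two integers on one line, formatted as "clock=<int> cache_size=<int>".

Op 1: tick 6 -> clock=6.
Op 2: insert d.com -> 10.0.0.1 (expiry=6+6=12). clock=6
Op 3: insert c.com -> 10.0.0.1 (expiry=6+12=18). clock=6
Op 4: insert b.com -> 10.0.0.2 (expiry=6+13=19). clock=6
Op 5: insert b.com -> 10.0.0.2 (expiry=6+11=17). clock=6
Op 6: insert b.com -> 10.0.0.2 (expiry=6+13=19). clock=6
Op 7: insert d.com -> 10.0.0.3 (expiry=6+16=22). clock=6
Op 8: tick 8 -> clock=14.
Final clock = 14
Final cache (unexpired): {b.com,c.com,d.com} -> size=3

Answer: clock=14 cache_size=3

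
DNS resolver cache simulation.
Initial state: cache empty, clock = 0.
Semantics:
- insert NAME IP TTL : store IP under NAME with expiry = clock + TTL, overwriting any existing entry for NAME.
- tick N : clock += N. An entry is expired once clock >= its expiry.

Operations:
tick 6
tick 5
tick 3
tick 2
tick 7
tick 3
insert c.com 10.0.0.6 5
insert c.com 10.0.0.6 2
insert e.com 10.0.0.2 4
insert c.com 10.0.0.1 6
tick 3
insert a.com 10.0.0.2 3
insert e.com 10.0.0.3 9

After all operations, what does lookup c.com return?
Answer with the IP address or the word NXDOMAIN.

Answer: 10.0.0.1

Derivation:
Op 1: tick 6 -> clock=6.
Op 2: tick 5 -> clock=11.
Op 3: tick 3 -> clock=14.
Op 4: tick 2 -> clock=16.
Op 5: tick 7 -> clock=23.
Op 6: tick 3 -> clock=26.
Op 7: insert c.com -> 10.0.0.6 (expiry=26+5=31). clock=26
Op 8: insert c.com -> 10.0.0.6 (expiry=26+2=28). clock=26
Op 9: insert e.com -> 10.0.0.2 (expiry=26+4=30). clock=26
Op 10: insert c.com -> 10.0.0.1 (expiry=26+6=32). clock=26
Op 11: tick 3 -> clock=29.
Op 12: insert a.com -> 10.0.0.2 (expiry=29+3=32). clock=29
Op 13: insert e.com -> 10.0.0.3 (expiry=29+9=38). clock=29
lookup c.com: present, ip=10.0.0.1 expiry=32 > clock=29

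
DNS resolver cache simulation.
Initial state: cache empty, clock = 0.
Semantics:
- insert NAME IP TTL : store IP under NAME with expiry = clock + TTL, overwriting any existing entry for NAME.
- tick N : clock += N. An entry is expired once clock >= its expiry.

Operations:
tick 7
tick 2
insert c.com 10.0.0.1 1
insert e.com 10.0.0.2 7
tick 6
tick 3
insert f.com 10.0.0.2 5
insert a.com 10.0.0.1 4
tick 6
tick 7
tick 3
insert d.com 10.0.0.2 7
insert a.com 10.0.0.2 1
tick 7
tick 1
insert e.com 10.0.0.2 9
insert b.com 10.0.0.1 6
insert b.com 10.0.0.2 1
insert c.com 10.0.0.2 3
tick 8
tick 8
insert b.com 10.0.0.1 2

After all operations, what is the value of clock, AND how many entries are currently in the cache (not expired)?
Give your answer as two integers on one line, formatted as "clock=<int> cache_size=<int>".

Op 1: tick 7 -> clock=7.
Op 2: tick 2 -> clock=9.
Op 3: insert c.com -> 10.0.0.1 (expiry=9+1=10). clock=9
Op 4: insert e.com -> 10.0.0.2 (expiry=9+7=16). clock=9
Op 5: tick 6 -> clock=15. purged={c.com}
Op 6: tick 3 -> clock=18. purged={e.com}
Op 7: insert f.com -> 10.0.0.2 (expiry=18+5=23). clock=18
Op 8: insert a.com -> 10.0.0.1 (expiry=18+4=22). clock=18
Op 9: tick 6 -> clock=24. purged={a.com,f.com}
Op 10: tick 7 -> clock=31.
Op 11: tick 3 -> clock=34.
Op 12: insert d.com -> 10.0.0.2 (expiry=34+7=41). clock=34
Op 13: insert a.com -> 10.0.0.2 (expiry=34+1=35). clock=34
Op 14: tick 7 -> clock=41. purged={a.com,d.com}
Op 15: tick 1 -> clock=42.
Op 16: insert e.com -> 10.0.0.2 (expiry=42+9=51). clock=42
Op 17: insert b.com -> 10.0.0.1 (expiry=42+6=48). clock=42
Op 18: insert b.com -> 10.0.0.2 (expiry=42+1=43). clock=42
Op 19: insert c.com -> 10.0.0.2 (expiry=42+3=45). clock=42
Op 20: tick 8 -> clock=50. purged={b.com,c.com}
Op 21: tick 8 -> clock=58. purged={e.com}
Op 22: insert b.com -> 10.0.0.1 (expiry=58+2=60). clock=58
Final clock = 58
Final cache (unexpired): {b.com} -> size=1

Answer: clock=58 cache_size=1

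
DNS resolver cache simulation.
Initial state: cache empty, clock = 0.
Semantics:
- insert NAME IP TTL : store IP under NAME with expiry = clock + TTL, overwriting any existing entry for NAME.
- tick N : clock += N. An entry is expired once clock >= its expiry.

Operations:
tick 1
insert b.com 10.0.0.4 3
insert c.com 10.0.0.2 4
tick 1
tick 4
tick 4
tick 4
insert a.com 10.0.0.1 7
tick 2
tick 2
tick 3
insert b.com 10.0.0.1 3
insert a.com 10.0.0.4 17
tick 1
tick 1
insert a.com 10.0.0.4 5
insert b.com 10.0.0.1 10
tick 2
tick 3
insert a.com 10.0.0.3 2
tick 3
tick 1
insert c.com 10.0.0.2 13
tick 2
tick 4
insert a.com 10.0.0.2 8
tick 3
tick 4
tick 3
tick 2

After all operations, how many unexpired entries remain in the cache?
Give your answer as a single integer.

Answer: 0

Derivation:
Op 1: tick 1 -> clock=1.
Op 2: insert b.com -> 10.0.0.4 (expiry=1+3=4). clock=1
Op 3: insert c.com -> 10.0.0.2 (expiry=1+4=5). clock=1
Op 4: tick 1 -> clock=2.
Op 5: tick 4 -> clock=6. purged={b.com,c.com}
Op 6: tick 4 -> clock=10.
Op 7: tick 4 -> clock=14.
Op 8: insert a.com -> 10.0.0.1 (expiry=14+7=21). clock=14
Op 9: tick 2 -> clock=16.
Op 10: tick 2 -> clock=18.
Op 11: tick 3 -> clock=21. purged={a.com}
Op 12: insert b.com -> 10.0.0.1 (expiry=21+3=24). clock=21
Op 13: insert a.com -> 10.0.0.4 (expiry=21+17=38). clock=21
Op 14: tick 1 -> clock=22.
Op 15: tick 1 -> clock=23.
Op 16: insert a.com -> 10.0.0.4 (expiry=23+5=28). clock=23
Op 17: insert b.com -> 10.0.0.1 (expiry=23+10=33). clock=23
Op 18: tick 2 -> clock=25.
Op 19: tick 3 -> clock=28. purged={a.com}
Op 20: insert a.com -> 10.0.0.3 (expiry=28+2=30). clock=28
Op 21: tick 3 -> clock=31. purged={a.com}
Op 22: tick 1 -> clock=32.
Op 23: insert c.com -> 10.0.0.2 (expiry=32+13=45). clock=32
Op 24: tick 2 -> clock=34. purged={b.com}
Op 25: tick 4 -> clock=38.
Op 26: insert a.com -> 10.0.0.2 (expiry=38+8=46). clock=38
Op 27: tick 3 -> clock=41.
Op 28: tick 4 -> clock=45. purged={c.com}
Op 29: tick 3 -> clock=48. purged={a.com}
Op 30: tick 2 -> clock=50.
Final cache (unexpired): {} -> size=0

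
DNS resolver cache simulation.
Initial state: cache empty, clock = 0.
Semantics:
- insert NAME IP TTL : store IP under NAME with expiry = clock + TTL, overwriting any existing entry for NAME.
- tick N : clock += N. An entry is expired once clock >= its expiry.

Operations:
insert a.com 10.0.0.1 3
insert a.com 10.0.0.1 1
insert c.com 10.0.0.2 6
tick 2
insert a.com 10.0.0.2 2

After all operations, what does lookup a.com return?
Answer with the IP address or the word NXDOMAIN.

Answer: 10.0.0.2

Derivation:
Op 1: insert a.com -> 10.0.0.1 (expiry=0+3=3). clock=0
Op 2: insert a.com -> 10.0.0.1 (expiry=0+1=1). clock=0
Op 3: insert c.com -> 10.0.0.2 (expiry=0+6=6). clock=0
Op 4: tick 2 -> clock=2. purged={a.com}
Op 5: insert a.com -> 10.0.0.2 (expiry=2+2=4). clock=2
lookup a.com: present, ip=10.0.0.2 expiry=4 > clock=2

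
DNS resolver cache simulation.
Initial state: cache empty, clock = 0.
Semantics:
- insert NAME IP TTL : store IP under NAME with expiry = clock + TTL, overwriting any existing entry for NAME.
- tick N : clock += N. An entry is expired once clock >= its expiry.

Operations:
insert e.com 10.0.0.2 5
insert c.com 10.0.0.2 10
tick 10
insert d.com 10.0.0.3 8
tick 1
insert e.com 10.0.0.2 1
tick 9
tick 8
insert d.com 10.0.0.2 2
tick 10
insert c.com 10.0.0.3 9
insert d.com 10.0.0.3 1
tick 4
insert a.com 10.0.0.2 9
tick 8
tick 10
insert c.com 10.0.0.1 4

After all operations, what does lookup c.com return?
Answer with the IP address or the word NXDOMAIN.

Op 1: insert e.com -> 10.0.0.2 (expiry=0+5=5). clock=0
Op 2: insert c.com -> 10.0.0.2 (expiry=0+10=10). clock=0
Op 3: tick 10 -> clock=10. purged={c.com,e.com}
Op 4: insert d.com -> 10.0.0.3 (expiry=10+8=18). clock=10
Op 5: tick 1 -> clock=11.
Op 6: insert e.com -> 10.0.0.2 (expiry=11+1=12). clock=11
Op 7: tick 9 -> clock=20. purged={d.com,e.com}
Op 8: tick 8 -> clock=28.
Op 9: insert d.com -> 10.0.0.2 (expiry=28+2=30). clock=28
Op 10: tick 10 -> clock=38. purged={d.com}
Op 11: insert c.com -> 10.0.0.3 (expiry=38+9=47). clock=38
Op 12: insert d.com -> 10.0.0.3 (expiry=38+1=39). clock=38
Op 13: tick 4 -> clock=42. purged={d.com}
Op 14: insert a.com -> 10.0.0.2 (expiry=42+9=51). clock=42
Op 15: tick 8 -> clock=50. purged={c.com}
Op 16: tick 10 -> clock=60. purged={a.com}
Op 17: insert c.com -> 10.0.0.1 (expiry=60+4=64). clock=60
lookup c.com: present, ip=10.0.0.1 expiry=64 > clock=60

Answer: 10.0.0.1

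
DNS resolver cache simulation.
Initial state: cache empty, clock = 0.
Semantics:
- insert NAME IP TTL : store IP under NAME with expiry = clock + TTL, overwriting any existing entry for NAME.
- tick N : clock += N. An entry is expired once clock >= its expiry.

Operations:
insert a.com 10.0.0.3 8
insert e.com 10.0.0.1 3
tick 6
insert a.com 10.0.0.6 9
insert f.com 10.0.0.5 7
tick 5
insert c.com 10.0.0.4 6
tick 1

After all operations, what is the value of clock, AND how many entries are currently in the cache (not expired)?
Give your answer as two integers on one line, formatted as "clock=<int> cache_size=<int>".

Op 1: insert a.com -> 10.0.0.3 (expiry=0+8=8). clock=0
Op 2: insert e.com -> 10.0.0.1 (expiry=0+3=3). clock=0
Op 3: tick 6 -> clock=6. purged={e.com}
Op 4: insert a.com -> 10.0.0.6 (expiry=6+9=15). clock=6
Op 5: insert f.com -> 10.0.0.5 (expiry=6+7=13). clock=6
Op 6: tick 5 -> clock=11.
Op 7: insert c.com -> 10.0.0.4 (expiry=11+6=17). clock=11
Op 8: tick 1 -> clock=12.
Final clock = 12
Final cache (unexpired): {a.com,c.com,f.com} -> size=3

Answer: clock=12 cache_size=3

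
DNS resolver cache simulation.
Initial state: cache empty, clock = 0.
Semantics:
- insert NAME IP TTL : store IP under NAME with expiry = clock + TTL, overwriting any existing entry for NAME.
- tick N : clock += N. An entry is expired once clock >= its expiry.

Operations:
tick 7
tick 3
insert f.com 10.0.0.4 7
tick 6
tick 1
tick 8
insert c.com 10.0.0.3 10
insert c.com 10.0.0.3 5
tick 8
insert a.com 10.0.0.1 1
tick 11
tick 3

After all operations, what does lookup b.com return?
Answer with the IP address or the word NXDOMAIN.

Answer: NXDOMAIN

Derivation:
Op 1: tick 7 -> clock=7.
Op 2: tick 3 -> clock=10.
Op 3: insert f.com -> 10.0.0.4 (expiry=10+7=17). clock=10
Op 4: tick 6 -> clock=16.
Op 5: tick 1 -> clock=17. purged={f.com}
Op 6: tick 8 -> clock=25.
Op 7: insert c.com -> 10.0.0.3 (expiry=25+10=35). clock=25
Op 8: insert c.com -> 10.0.0.3 (expiry=25+5=30). clock=25
Op 9: tick 8 -> clock=33. purged={c.com}
Op 10: insert a.com -> 10.0.0.1 (expiry=33+1=34). clock=33
Op 11: tick 11 -> clock=44. purged={a.com}
Op 12: tick 3 -> clock=47.
lookup b.com: not in cache (expired or never inserted)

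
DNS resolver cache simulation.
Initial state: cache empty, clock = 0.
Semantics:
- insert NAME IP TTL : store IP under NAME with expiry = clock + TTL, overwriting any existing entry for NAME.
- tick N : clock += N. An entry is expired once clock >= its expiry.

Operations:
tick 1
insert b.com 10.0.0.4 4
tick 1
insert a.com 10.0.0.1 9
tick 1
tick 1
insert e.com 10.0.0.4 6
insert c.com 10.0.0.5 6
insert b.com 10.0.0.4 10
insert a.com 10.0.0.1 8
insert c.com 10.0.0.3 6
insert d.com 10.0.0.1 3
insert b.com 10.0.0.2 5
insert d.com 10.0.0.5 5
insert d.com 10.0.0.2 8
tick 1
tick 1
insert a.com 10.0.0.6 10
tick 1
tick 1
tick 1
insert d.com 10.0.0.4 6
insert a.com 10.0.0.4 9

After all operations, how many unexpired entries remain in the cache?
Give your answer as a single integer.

Answer: 4

Derivation:
Op 1: tick 1 -> clock=1.
Op 2: insert b.com -> 10.0.0.4 (expiry=1+4=5). clock=1
Op 3: tick 1 -> clock=2.
Op 4: insert a.com -> 10.0.0.1 (expiry=2+9=11). clock=2
Op 5: tick 1 -> clock=3.
Op 6: tick 1 -> clock=4.
Op 7: insert e.com -> 10.0.0.4 (expiry=4+6=10). clock=4
Op 8: insert c.com -> 10.0.0.5 (expiry=4+6=10). clock=4
Op 9: insert b.com -> 10.0.0.4 (expiry=4+10=14). clock=4
Op 10: insert a.com -> 10.0.0.1 (expiry=4+8=12). clock=4
Op 11: insert c.com -> 10.0.0.3 (expiry=4+6=10). clock=4
Op 12: insert d.com -> 10.0.0.1 (expiry=4+3=7). clock=4
Op 13: insert b.com -> 10.0.0.2 (expiry=4+5=9). clock=4
Op 14: insert d.com -> 10.0.0.5 (expiry=4+5=9). clock=4
Op 15: insert d.com -> 10.0.0.2 (expiry=4+8=12). clock=4
Op 16: tick 1 -> clock=5.
Op 17: tick 1 -> clock=6.
Op 18: insert a.com -> 10.0.0.6 (expiry=6+10=16). clock=6
Op 19: tick 1 -> clock=7.
Op 20: tick 1 -> clock=8.
Op 21: tick 1 -> clock=9. purged={b.com}
Op 22: insert d.com -> 10.0.0.4 (expiry=9+6=15). clock=9
Op 23: insert a.com -> 10.0.0.4 (expiry=9+9=18). clock=9
Final cache (unexpired): {a.com,c.com,d.com,e.com} -> size=4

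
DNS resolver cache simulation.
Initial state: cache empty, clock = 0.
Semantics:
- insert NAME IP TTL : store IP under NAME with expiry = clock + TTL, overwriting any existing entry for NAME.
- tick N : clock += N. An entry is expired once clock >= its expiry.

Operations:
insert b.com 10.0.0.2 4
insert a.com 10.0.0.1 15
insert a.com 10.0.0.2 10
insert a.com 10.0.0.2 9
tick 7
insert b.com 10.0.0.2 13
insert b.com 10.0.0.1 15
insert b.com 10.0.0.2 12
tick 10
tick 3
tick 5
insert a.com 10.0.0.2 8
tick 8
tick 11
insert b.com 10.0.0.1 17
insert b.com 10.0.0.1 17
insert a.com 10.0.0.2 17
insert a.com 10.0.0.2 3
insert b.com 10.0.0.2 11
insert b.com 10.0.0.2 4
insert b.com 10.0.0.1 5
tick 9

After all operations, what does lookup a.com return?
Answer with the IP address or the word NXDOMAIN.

Answer: NXDOMAIN

Derivation:
Op 1: insert b.com -> 10.0.0.2 (expiry=0+4=4). clock=0
Op 2: insert a.com -> 10.0.0.1 (expiry=0+15=15). clock=0
Op 3: insert a.com -> 10.0.0.2 (expiry=0+10=10). clock=0
Op 4: insert a.com -> 10.0.0.2 (expiry=0+9=9). clock=0
Op 5: tick 7 -> clock=7. purged={b.com}
Op 6: insert b.com -> 10.0.0.2 (expiry=7+13=20). clock=7
Op 7: insert b.com -> 10.0.0.1 (expiry=7+15=22). clock=7
Op 8: insert b.com -> 10.0.0.2 (expiry=7+12=19). clock=7
Op 9: tick 10 -> clock=17. purged={a.com}
Op 10: tick 3 -> clock=20. purged={b.com}
Op 11: tick 5 -> clock=25.
Op 12: insert a.com -> 10.0.0.2 (expiry=25+8=33). clock=25
Op 13: tick 8 -> clock=33. purged={a.com}
Op 14: tick 11 -> clock=44.
Op 15: insert b.com -> 10.0.0.1 (expiry=44+17=61). clock=44
Op 16: insert b.com -> 10.0.0.1 (expiry=44+17=61). clock=44
Op 17: insert a.com -> 10.0.0.2 (expiry=44+17=61). clock=44
Op 18: insert a.com -> 10.0.0.2 (expiry=44+3=47). clock=44
Op 19: insert b.com -> 10.0.0.2 (expiry=44+11=55). clock=44
Op 20: insert b.com -> 10.0.0.2 (expiry=44+4=48). clock=44
Op 21: insert b.com -> 10.0.0.1 (expiry=44+5=49). clock=44
Op 22: tick 9 -> clock=53. purged={a.com,b.com}
lookup a.com: not in cache (expired or never inserted)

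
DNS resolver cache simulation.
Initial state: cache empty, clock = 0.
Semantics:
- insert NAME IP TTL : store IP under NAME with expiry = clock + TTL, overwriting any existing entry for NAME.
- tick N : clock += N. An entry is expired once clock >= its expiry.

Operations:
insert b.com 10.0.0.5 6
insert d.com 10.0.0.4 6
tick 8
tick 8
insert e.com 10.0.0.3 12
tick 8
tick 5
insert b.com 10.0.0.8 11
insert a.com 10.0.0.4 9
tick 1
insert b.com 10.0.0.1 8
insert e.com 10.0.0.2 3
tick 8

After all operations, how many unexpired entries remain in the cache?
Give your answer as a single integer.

Op 1: insert b.com -> 10.0.0.5 (expiry=0+6=6). clock=0
Op 2: insert d.com -> 10.0.0.4 (expiry=0+6=6). clock=0
Op 3: tick 8 -> clock=8. purged={b.com,d.com}
Op 4: tick 8 -> clock=16.
Op 5: insert e.com -> 10.0.0.3 (expiry=16+12=28). clock=16
Op 6: tick 8 -> clock=24.
Op 7: tick 5 -> clock=29. purged={e.com}
Op 8: insert b.com -> 10.0.0.8 (expiry=29+11=40). clock=29
Op 9: insert a.com -> 10.0.0.4 (expiry=29+9=38). clock=29
Op 10: tick 1 -> clock=30.
Op 11: insert b.com -> 10.0.0.1 (expiry=30+8=38). clock=30
Op 12: insert e.com -> 10.0.0.2 (expiry=30+3=33). clock=30
Op 13: tick 8 -> clock=38. purged={a.com,b.com,e.com}
Final cache (unexpired): {} -> size=0

Answer: 0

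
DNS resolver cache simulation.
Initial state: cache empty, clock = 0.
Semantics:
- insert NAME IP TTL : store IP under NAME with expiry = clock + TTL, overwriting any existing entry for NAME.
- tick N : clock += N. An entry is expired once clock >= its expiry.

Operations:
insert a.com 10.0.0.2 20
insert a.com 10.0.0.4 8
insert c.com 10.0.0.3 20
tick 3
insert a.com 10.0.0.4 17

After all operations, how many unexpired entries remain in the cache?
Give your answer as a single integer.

Answer: 2

Derivation:
Op 1: insert a.com -> 10.0.0.2 (expiry=0+20=20). clock=0
Op 2: insert a.com -> 10.0.0.4 (expiry=0+8=8). clock=0
Op 3: insert c.com -> 10.0.0.3 (expiry=0+20=20). clock=0
Op 4: tick 3 -> clock=3.
Op 5: insert a.com -> 10.0.0.4 (expiry=3+17=20). clock=3
Final cache (unexpired): {a.com,c.com} -> size=2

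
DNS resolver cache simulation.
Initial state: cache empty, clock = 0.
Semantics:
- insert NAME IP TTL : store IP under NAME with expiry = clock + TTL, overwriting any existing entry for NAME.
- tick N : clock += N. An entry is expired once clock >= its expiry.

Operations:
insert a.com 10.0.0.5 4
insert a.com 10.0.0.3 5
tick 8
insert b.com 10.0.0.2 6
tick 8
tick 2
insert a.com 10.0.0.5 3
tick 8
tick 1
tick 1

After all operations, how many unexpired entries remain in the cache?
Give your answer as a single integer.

Op 1: insert a.com -> 10.0.0.5 (expiry=0+4=4). clock=0
Op 2: insert a.com -> 10.0.0.3 (expiry=0+5=5). clock=0
Op 3: tick 8 -> clock=8. purged={a.com}
Op 4: insert b.com -> 10.0.0.2 (expiry=8+6=14). clock=8
Op 5: tick 8 -> clock=16. purged={b.com}
Op 6: tick 2 -> clock=18.
Op 7: insert a.com -> 10.0.0.5 (expiry=18+3=21). clock=18
Op 8: tick 8 -> clock=26. purged={a.com}
Op 9: tick 1 -> clock=27.
Op 10: tick 1 -> clock=28.
Final cache (unexpired): {} -> size=0

Answer: 0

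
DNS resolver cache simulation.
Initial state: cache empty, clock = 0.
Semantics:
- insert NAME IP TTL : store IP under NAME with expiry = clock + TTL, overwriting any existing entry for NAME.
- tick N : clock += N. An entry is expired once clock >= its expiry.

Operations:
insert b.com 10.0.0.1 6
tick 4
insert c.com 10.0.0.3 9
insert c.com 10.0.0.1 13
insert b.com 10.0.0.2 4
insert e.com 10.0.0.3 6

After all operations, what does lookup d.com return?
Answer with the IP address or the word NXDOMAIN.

Answer: NXDOMAIN

Derivation:
Op 1: insert b.com -> 10.0.0.1 (expiry=0+6=6). clock=0
Op 2: tick 4 -> clock=4.
Op 3: insert c.com -> 10.0.0.3 (expiry=4+9=13). clock=4
Op 4: insert c.com -> 10.0.0.1 (expiry=4+13=17). clock=4
Op 5: insert b.com -> 10.0.0.2 (expiry=4+4=8). clock=4
Op 6: insert e.com -> 10.0.0.3 (expiry=4+6=10). clock=4
lookup d.com: not in cache (expired or never inserted)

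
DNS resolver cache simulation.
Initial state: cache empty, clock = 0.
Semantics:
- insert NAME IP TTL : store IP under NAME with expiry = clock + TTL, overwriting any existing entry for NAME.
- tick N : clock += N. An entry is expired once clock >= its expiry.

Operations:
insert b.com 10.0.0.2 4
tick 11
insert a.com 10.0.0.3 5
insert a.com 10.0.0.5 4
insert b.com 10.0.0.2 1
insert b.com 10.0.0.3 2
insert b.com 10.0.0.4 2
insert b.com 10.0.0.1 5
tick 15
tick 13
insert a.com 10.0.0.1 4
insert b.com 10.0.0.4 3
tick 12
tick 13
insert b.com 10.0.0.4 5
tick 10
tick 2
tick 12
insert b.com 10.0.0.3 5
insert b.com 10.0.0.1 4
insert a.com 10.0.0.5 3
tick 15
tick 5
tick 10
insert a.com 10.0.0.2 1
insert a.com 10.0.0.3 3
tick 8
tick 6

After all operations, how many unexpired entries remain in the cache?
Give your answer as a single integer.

Op 1: insert b.com -> 10.0.0.2 (expiry=0+4=4). clock=0
Op 2: tick 11 -> clock=11. purged={b.com}
Op 3: insert a.com -> 10.0.0.3 (expiry=11+5=16). clock=11
Op 4: insert a.com -> 10.0.0.5 (expiry=11+4=15). clock=11
Op 5: insert b.com -> 10.0.0.2 (expiry=11+1=12). clock=11
Op 6: insert b.com -> 10.0.0.3 (expiry=11+2=13). clock=11
Op 7: insert b.com -> 10.0.0.4 (expiry=11+2=13). clock=11
Op 8: insert b.com -> 10.0.0.1 (expiry=11+5=16). clock=11
Op 9: tick 15 -> clock=26. purged={a.com,b.com}
Op 10: tick 13 -> clock=39.
Op 11: insert a.com -> 10.0.0.1 (expiry=39+4=43). clock=39
Op 12: insert b.com -> 10.0.0.4 (expiry=39+3=42). clock=39
Op 13: tick 12 -> clock=51. purged={a.com,b.com}
Op 14: tick 13 -> clock=64.
Op 15: insert b.com -> 10.0.0.4 (expiry=64+5=69). clock=64
Op 16: tick 10 -> clock=74. purged={b.com}
Op 17: tick 2 -> clock=76.
Op 18: tick 12 -> clock=88.
Op 19: insert b.com -> 10.0.0.3 (expiry=88+5=93). clock=88
Op 20: insert b.com -> 10.0.0.1 (expiry=88+4=92). clock=88
Op 21: insert a.com -> 10.0.0.5 (expiry=88+3=91). clock=88
Op 22: tick 15 -> clock=103. purged={a.com,b.com}
Op 23: tick 5 -> clock=108.
Op 24: tick 10 -> clock=118.
Op 25: insert a.com -> 10.0.0.2 (expiry=118+1=119). clock=118
Op 26: insert a.com -> 10.0.0.3 (expiry=118+3=121). clock=118
Op 27: tick 8 -> clock=126. purged={a.com}
Op 28: tick 6 -> clock=132.
Final cache (unexpired): {} -> size=0

Answer: 0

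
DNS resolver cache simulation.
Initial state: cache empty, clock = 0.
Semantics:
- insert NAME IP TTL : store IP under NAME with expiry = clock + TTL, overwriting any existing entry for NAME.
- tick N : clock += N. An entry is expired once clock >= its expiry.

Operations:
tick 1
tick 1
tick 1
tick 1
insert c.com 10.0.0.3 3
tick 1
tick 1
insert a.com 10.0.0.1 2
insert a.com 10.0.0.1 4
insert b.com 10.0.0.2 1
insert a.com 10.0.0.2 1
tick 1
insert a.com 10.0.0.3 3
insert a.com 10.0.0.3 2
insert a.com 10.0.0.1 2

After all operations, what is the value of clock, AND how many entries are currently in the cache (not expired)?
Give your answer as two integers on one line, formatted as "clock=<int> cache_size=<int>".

Op 1: tick 1 -> clock=1.
Op 2: tick 1 -> clock=2.
Op 3: tick 1 -> clock=3.
Op 4: tick 1 -> clock=4.
Op 5: insert c.com -> 10.0.0.3 (expiry=4+3=7). clock=4
Op 6: tick 1 -> clock=5.
Op 7: tick 1 -> clock=6.
Op 8: insert a.com -> 10.0.0.1 (expiry=6+2=8). clock=6
Op 9: insert a.com -> 10.0.0.1 (expiry=6+4=10). clock=6
Op 10: insert b.com -> 10.0.0.2 (expiry=6+1=7). clock=6
Op 11: insert a.com -> 10.0.0.2 (expiry=6+1=7). clock=6
Op 12: tick 1 -> clock=7. purged={a.com,b.com,c.com}
Op 13: insert a.com -> 10.0.0.3 (expiry=7+3=10). clock=7
Op 14: insert a.com -> 10.0.0.3 (expiry=7+2=9). clock=7
Op 15: insert a.com -> 10.0.0.1 (expiry=7+2=9). clock=7
Final clock = 7
Final cache (unexpired): {a.com} -> size=1

Answer: clock=7 cache_size=1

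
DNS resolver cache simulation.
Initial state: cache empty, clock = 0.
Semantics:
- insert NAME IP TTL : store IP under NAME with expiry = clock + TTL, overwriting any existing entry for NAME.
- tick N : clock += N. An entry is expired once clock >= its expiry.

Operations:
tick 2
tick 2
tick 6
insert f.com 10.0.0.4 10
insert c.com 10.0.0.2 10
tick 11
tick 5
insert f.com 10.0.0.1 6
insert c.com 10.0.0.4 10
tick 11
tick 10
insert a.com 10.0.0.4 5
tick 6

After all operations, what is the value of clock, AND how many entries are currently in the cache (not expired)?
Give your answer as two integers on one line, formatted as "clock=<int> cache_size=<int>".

Answer: clock=53 cache_size=0

Derivation:
Op 1: tick 2 -> clock=2.
Op 2: tick 2 -> clock=4.
Op 3: tick 6 -> clock=10.
Op 4: insert f.com -> 10.0.0.4 (expiry=10+10=20). clock=10
Op 5: insert c.com -> 10.0.0.2 (expiry=10+10=20). clock=10
Op 6: tick 11 -> clock=21. purged={c.com,f.com}
Op 7: tick 5 -> clock=26.
Op 8: insert f.com -> 10.0.0.1 (expiry=26+6=32). clock=26
Op 9: insert c.com -> 10.0.0.4 (expiry=26+10=36). clock=26
Op 10: tick 11 -> clock=37. purged={c.com,f.com}
Op 11: tick 10 -> clock=47.
Op 12: insert a.com -> 10.0.0.4 (expiry=47+5=52). clock=47
Op 13: tick 6 -> clock=53. purged={a.com}
Final clock = 53
Final cache (unexpired): {} -> size=0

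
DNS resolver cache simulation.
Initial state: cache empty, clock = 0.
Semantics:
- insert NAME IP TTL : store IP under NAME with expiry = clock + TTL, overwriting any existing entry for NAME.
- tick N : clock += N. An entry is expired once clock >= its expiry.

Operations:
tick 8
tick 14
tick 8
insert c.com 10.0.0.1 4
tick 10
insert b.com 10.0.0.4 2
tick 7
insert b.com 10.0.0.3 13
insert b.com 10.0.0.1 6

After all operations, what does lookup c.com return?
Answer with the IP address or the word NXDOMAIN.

Op 1: tick 8 -> clock=8.
Op 2: tick 14 -> clock=22.
Op 3: tick 8 -> clock=30.
Op 4: insert c.com -> 10.0.0.1 (expiry=30+4=34). clock=30
Op 5: tick 10 -> clock=40. purged={c.com}
Op 6: insert b.com -> 10.0.0.4 (expiry=40+2=42). clock=40
Op 7: tick 7 -> clock=47. purged={b.com}
Op 8: insert b.com -> 10.0.0.3 (expiry=47+13=60). clock=47
Op 9: insert b.com -> 10.0.0.1 (expiry=47+6=53). clock=47
lookup c.com: not in cache (expired or never inserted)

Answer: NXDOMAIN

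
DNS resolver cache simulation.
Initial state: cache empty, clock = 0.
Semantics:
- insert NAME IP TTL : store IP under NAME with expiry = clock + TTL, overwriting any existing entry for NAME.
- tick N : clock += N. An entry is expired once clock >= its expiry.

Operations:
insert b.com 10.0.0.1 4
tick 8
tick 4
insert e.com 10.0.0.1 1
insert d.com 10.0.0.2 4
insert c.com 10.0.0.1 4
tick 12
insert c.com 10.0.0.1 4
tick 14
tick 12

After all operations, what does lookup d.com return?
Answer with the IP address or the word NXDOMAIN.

Answer: NXDOMAIN

Derivation:
Op 1: insert b.com -> 10.0.0.1 (expiry=0+4=4). clock=0
Op 2: tick 8 -> clock=8. purged={b.com}
Op 3: tick 4 -> clock=12.
Op 4: insert e.com -> 10.0.0.1 (expiry=12+1=13). clock=12
Op 5: insert d.com -> 10.0.0.2 (expiry=12+4=16). clock=12
Op 6: insert c.com -> 10.0.0.1 (expiry=12+4=16). clock=12
Op 7: tick 12 -> clock=24. purged={c.com,d.com,e.com}
Op 8: insert c.com -> 10.0.0.1 (expiry=24+4=28). clock=24
Op 9: tick 14 -> clock=38. purged={c.com}
Op 10: tick 12 -> clock=50.
lookup d.com: not in cache (expired or never inserted)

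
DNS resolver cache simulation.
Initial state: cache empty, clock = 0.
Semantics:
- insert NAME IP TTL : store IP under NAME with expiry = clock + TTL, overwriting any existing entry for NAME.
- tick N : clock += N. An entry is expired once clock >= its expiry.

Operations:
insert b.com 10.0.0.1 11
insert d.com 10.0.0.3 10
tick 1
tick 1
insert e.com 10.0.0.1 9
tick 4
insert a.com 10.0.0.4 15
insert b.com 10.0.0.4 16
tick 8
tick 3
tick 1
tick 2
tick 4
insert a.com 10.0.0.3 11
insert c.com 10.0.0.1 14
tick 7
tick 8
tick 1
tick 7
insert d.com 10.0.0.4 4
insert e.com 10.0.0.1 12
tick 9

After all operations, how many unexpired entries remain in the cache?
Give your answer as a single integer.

Op 1: insert b.com -> 10.0.0.1 (expiry=0+11=11). clock=0
Op 2: insert d.com -> 10.0.0.3 (expiry=0+10=10). clock=0
Op 3: tick 1 -> clock=1.
Op 4: tick 1 -> clock=2.
Op 5: insert e.com -> 10.0.0.1 (expiry=2+9=11). clock=2
Op 6: tick 4 -> clock=6.
Op 7: insert a.com -> 10.0.0.4 (expiry=6+15=21). clock=6
Op 8: insert b.com -> 10.0.0.4 (expiry=6+16=22). clock=6
Op 9: tick 8 -> clock=14. purged={d.com,e.com}
Op 10: tick 3 -> clock=17.
Op 11: tick 1 -> clock=18.
Op 12: tick 2 -> clock=20.
Op 13: tick 4 -> clock=24. purged={a.com,b.com}
Op 14: insert a.com -> 10.0.0.3 (expiry=24+11=35). clock=24
Op 15: insert c.com -> 10.0.0.1 (expiry=24+14=38). clock=24
Op 16: tick 7 -> clock=31.
Op 17: tick 8 -> clock=39. purged={a.com,c.com}
Op 18: tick 1 -> clock=40.
Op 19: tick 7 -> clock=47.
Op 20: insert d.com -> 10.0.0.4 (expiry=47+4=51). clock=47
Op 21: insert e.com -> 10.0.0.1 (expiry=47+12=59). clock=47
Op 22: tick 9 -> clock=56. purged={d.com}
Final cache (unexpired): {e.com} -> size=1

Answer: 1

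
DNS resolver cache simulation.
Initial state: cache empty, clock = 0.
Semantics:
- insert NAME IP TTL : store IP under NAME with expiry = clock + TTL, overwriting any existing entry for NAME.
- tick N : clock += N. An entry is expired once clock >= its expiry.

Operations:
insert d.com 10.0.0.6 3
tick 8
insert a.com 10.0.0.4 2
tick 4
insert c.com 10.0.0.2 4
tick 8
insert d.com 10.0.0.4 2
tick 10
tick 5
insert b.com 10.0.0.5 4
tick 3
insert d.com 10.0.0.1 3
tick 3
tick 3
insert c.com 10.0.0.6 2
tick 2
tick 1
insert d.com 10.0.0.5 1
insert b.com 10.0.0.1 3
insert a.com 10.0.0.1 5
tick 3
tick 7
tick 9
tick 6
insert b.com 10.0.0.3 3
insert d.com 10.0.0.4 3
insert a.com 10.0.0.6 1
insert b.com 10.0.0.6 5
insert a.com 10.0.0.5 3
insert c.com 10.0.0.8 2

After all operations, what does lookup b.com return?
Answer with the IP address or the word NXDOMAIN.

Op 1: insert d.com -> 10.0.0.6 (expiry=0+3=3). clock=0
Op 2: tick 8 -> clock=8. purged={d.com}
Op 3: insert a.com -> 10.0.0.4 (expiry=8+2=10). clock=8
Op 4: tick 4 -> clock=12. purged={a.com}
Op 5: insert c.com -> 10.0.0.2 (expiry=12+4=16). clock=12
Op 6: tick 8 -> clock=20. purged={c.com}
Op 7: insert d.com -> 10.0.0.4 (expiry=20+2=22). clock=20
Op 8: tick 10 -> clock=30. purged={d.com}
Op 9: tick 5 -> clock=35.
Op 10: insert b.com -> 10.0.0.5 (expiry=35+4=39). clock=35
Op 11: tick 3 -> clock=38.
Op 12: insert d.com -> 10.0.0.1 (expiry=38+3=41). clock=38
Op 13: tick 3 -> clock=41. purged={b.com,d.com}
Op 14: tick 3 -> clock=44.
Op 15: insert c.com -> 10.0.0.6 (expiry=44+2=46). clock=44
Op 16: tick 2 -> clock=46. purged={c.com}
Op 17: tick 1 -> clock=47.
Op 18: insert d.com -> 10.0.0.5 (expiry=47+1=48). clock=47
Op 19: insert b.com -> 10.0.0.1 (expiry=47+3=50). clock=47
Op 20: insert a.com -> 10.0.0.1 (expiry=47+5=52). clock=47
Op 21: tick 3 -> clock=50. purged={b.com,d.com}
Op 22: tick 7 -> clock=57. purged={a.com}
Op 23: tick 9 -> clock=66.
Op 24: tick 6 -> clock=72.
Op 25: insert b.com -> 10.0.0.3 (expiry=72+3=75). clock=72
Op 26: insert d.com -> 10.0.0.4 (expiry=72+3=75). clock=72
Op 27: insert a.com -> 10.0.0.6 (expiry=72+1=73). clock=72
Op 28: insert b.com -> 10.0.0.6 (expiry=72+5=77). clock=72
Op 29: insert a.com -> 10.0.0.5 (expiry=72+3=75). clock=72
Op 30: insert c.com -> 10.0.0.8 (expiry=72+2=74). clock=72
lookup b.com: present, ip=10.0.0.6 expiry=77 > clock=72

Answer: 10.0.0.6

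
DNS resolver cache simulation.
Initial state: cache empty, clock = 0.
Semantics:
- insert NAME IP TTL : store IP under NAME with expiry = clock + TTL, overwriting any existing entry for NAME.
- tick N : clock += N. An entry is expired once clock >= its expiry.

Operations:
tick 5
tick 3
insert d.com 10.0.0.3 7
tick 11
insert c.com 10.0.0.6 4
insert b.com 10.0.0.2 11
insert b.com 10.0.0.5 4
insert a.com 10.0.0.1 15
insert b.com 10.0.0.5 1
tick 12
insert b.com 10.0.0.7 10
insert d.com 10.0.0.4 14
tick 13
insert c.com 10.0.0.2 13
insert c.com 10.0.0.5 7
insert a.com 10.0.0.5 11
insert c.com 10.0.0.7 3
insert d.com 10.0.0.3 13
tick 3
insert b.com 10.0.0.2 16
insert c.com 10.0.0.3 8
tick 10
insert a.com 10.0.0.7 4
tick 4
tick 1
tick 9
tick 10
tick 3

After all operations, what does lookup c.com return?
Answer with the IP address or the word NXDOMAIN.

Op 1: tick 5 -> clock=5.
Op 2: tick 3 -> clock=8.
Op 3: insert d.com -> 10.0.0.3 (expiry=8+7=15). clock=8
Op 4: tick 11 -> clock=19. purged={d.com}
Op 5: insert c.com -> 10.0.0.6 (expiry=19+4=23). clock=19
Op 6: insert b.com -> 10.0.0.2 (expiry=19+11=30). clock=19
Op 7: insert b.com -> 10.0.0.5 (expiry=19+4=23). clock=19
Op 8: insert a.com -> 10.0.0.1 (expiry=19+15=34). clock=19
Op 9: insert b.com -> 10.0.0.5 (expiry=19+1=20). clock=19
Op 10: tick 12 -> clock=31. purged={b.com,c.com}
Op 11: insert b.com -> 10.0.0.7 (expiry=31+10=41). clock=31
Op 12: insert d.com -> 10.0.0.4 (expiry=31+14=45). clock=31
Op 13: tick 13 -> clock=44. purged={a.com,b.com}
Op 14: insert c.com -> 10.0.0.2 (expiry=44+13=57). clock=44
Op 15: insert c.com -> 10.0.0.5 (expiry=44+7=51). clock=44
Op 16: insert a.com -> 10.0.0.5 (expiry=44+11=55). clock=44
Op 17: insert c.com -> 10.0.0.7 (expiry=44+3=47). clock=44
Op 18: insert d.com -> 10.0.0.3 (expiry=44+13=57). clock=44
Op 19: tick 3 -> clock=47. purged={c.com}
Op 20: insert b.com -> 10.0.0.2 (expiry=47+16=63). clock=47
Op 21: insert c.com -> 10.0.0.3 (expiry=47+8=55). clock=47
Op 22: tick 10 -> clock=57. purged={a.com,c.com,d.com}
Op 23: insert a.com -> 10.0.0.7 (expiry=57+4=61). clock=57
Op 24: tick 4 -> clock=61. purged={a.com}
Op 25: tick 1 -> clock=62.
Op 26: tick 9 -> clock=71. purged={b.com}
Op 27: tick 10 -> clock=81.
Op 28: tick 3 -> clock=84.
lookup c.com: not in cache (expired or never inserted)

Answer: NXDOMAIN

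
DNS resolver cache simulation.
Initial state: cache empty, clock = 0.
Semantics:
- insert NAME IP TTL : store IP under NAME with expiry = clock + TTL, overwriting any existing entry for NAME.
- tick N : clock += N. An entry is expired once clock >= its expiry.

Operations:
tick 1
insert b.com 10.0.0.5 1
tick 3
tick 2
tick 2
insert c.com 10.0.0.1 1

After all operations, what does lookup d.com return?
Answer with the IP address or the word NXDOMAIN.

Op 1: tick 1 -> clock=1.
Op 2: insert b.com -> 10.0.0.5 (expiry=1+1=2). clock=1
Op 3: tick 3 -> clock=4. purged={b.com}
Op 4: tick 2 -> clock=6.
Op 5: tick 2 -> clock=8.
Op 6: insert c.com -> 10.0.0.1 (expiry=8+1=9). clock=8
lookup d.com: not in cache (expired or never inserted)

Answer: NXDOMAIN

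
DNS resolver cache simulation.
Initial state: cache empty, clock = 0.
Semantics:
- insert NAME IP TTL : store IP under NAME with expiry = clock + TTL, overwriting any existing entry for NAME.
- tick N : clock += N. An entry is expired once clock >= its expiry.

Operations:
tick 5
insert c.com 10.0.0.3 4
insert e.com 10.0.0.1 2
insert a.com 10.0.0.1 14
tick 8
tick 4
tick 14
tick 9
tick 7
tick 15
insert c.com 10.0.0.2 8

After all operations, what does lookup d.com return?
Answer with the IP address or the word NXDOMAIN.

Answer: NXDOMAIN

Derivation:
Op 1: tick 5 -> clock=5.
Op 2: insert c.com -> 10.0.0.3 (expiry=5+4=9). clock=5
Op 3: insert e.com -> 10.0.0.1 (expiry=5+2=7). clock=5
Op 4: insert a.com -> 10.0.0.1 (expiry=5+14=19). clock=5
Op 5: tick 8 -> clock=13. purged={c.com,e.com}
Op 6: tick 4 -> clock=17.
Op 7: tick 14 -> clock=31. purged={a.com}
Op 8: tick 9 -> clock=40.
Op 9: tick 7 -> clock=47.
Op 10: tick 15 -> clock=62.
Op 11: insert c.com -> 10.0.0.2 (expiry=62+8=70). clock=62
lookup d.com: not in cache (expired or never inserted)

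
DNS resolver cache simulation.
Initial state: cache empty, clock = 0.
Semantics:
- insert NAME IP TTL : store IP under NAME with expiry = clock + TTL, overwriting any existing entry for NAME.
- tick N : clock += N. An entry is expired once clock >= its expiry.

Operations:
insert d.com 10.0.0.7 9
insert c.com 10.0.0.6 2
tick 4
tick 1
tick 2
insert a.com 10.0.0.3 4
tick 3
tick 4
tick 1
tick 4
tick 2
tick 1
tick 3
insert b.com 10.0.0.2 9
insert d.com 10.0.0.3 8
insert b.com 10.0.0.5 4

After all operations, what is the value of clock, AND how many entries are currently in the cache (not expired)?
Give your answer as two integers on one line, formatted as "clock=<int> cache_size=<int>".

Answer: clock=25 cache_size=2

Derivation:
Op 1: insert d.com -> 10.0.0.7 (expiry=0+9=9). clock=0
Op 2: insert c.com -> 10.0.0.6 (expiry=0+2=2). clock=0
Op 3: tick 4 -> clock=4. purged={c.com}
Op 4: tick 1 -> clock=5.
Op 5: tick 2 -> clock=7.
Op 6: insert a.com -> 10.0.0.3 (expiry=7+4=11). clock=7
Op 7: tick 3 -> clock=10. purged={d.com}
Op 8: tick 4 -> clock=14. purged={a.com}
Op 9: tick 1 -> clock=15.
Op 10: tick 4 -> clock=19.
Op 11: tick 2 -> clock=21.
Op 12: tick 1 -> clock=22.
Op 13: tick 3 -> clock=25.
Op 14: insert b.com -> 10.0.0.2 (expiry=25+9=34). clock=25
Op 15: insert d.com -> 10.0.0.3 (expiry=25+8=33). clock=25
Op 16: insert b.com -> 10.0.0.5 (expiry=25+4=29). clock=25
Final clock = 25
Final cache (unexpired): {b.com,d.com} -> size=2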